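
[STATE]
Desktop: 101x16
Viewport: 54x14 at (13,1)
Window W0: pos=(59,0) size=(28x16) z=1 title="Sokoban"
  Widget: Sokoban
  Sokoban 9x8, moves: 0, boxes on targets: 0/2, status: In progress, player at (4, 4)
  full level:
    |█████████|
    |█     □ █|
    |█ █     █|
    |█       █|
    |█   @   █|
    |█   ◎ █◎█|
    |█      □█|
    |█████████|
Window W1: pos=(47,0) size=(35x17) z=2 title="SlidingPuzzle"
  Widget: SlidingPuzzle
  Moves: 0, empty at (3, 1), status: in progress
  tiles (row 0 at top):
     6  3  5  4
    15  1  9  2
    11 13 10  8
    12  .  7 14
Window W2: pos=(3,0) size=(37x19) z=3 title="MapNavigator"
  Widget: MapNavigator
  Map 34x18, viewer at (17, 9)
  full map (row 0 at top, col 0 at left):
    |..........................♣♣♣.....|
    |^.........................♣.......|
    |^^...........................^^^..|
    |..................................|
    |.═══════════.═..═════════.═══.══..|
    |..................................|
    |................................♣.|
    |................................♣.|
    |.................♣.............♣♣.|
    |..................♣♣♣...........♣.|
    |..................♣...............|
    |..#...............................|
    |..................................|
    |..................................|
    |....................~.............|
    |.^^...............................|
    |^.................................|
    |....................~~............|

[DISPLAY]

ator                      ┃       ┃ SlidingPuzzle     
──────────────────────────┨       ┠───────────────────
....................^^^.. ┃       ┃┌────┬────┬────┬───
......................... ┃       ┃│  6 │  3 │  5 │  4
═══.═..═════════.═══.══.. ┃       ┃├────┼────┼────┼───
......................... ┃       ┃│ 15 │  1 │  9 │  2
.......................♣. ┃       ┃├────┼────┼────┼───
.......................♣. ┃       ┃│ 11 │ 13 │ 10 │  8
........♣.............♣♣. ┃       ┃├────┼────┼────┼───
........@♣♣♣...........♣. ┃       ┃│ 12 │    │  7 │ 14
.........♣............... ┃       ┃└────┴────┴────┴───
......................... ┃       ┃Moves: 0           
......................... ┃       ┃                   
......................... ┃       ┃                   


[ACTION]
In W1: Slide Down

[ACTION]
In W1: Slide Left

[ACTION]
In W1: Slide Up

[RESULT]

ator                      ┃       ┃ SlidingPuzzle     
──────────────────────────┨       ┠───────────────────
....................^^^.. ┃       ┃┌────┬────┬────┬───
......................... ┃       ┃│  6 │  3 │  5 │  4
═══.═..═════════.═══.══.. ┃       ┃├────┼────┼────┼───
......................... ┃       ┃│ 15 │  1 │  9 │  2
.......................♣. ┃       ┃├────┼────┼────┼───
.......................♣. ┃       ┃│ 11 │ 10 │  7 │  8
........♣.............♣♣. ┃       ┃├────┼────┼────┼───
........@♣♣♣...........♣. ┃       ┃│ 12 │ 13 │    │ 14
.........♣............... ┃       ┃└────┴────┴────┴───
......................... ┃       ┃Moves: 3           
......................... ┃       ┃                   
......................... ┃       ┃                   


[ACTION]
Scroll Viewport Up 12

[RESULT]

━━━━━━━━━━━━━━━━━━━━━━━━━━┓       ┏━━━━━━━━━━━━━━━━━━━
ator                      ┃       ┃ SlidingPuzzle     
──────────────────────────┨       ┠───────────────────
....................^^^.. ┃       ┃┌────┬────┬────┬───
......................... ┃       ┃│  6 │  3 │  5 │  4
═══.═..═════════.═══.══.. ┃       ┃├────┼────┼────┼───
......................... ┃       ┃│ 15 │  1 │  9 │  2
.......................♣. ┃       ┃├────┼────┼────┼───
.......................♣. ┃       ┃│ 11 │ 10 │  7 │  8
........♣.............♣♣. ┃       ┃├────┼────┼────┼───
........@♣♣♣...........♣. ┃       ┃│ 12 │ 13 │    │ 14
.........♣............... ┃       ┃└────┴────┴────┴───
......................... ┃       ┃Moves: 3           
......................... ┃       ┃                   


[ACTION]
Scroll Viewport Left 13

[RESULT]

   ┏━━━━━━━━━━━━━━━━━━━━━━━━━━━━━━━━━━━┓       ┏━━━━━━
   ┃ MapNavigator                      ┃       ┃ Slidi
   ┠───────────────────────────────────┨       ┠──────
   ┃^^...........................^^^.. ┃       ┃┌────┬
   ┃.................................. ┃       ┃│  6 │
   ┃.═══════════.═..═════════.═══.══.. ┃       ┃├────┼
   ┃.................................. ┃       ┃│ 15 │
   ┃................................♣. ┃       ┃├────┼
   ┃................................♣. ┃       ┃│ 11 │
   ┃.................♣.............♣♣. ┃       ┃├────┼
   ┃.................@♣♣♣...........♣. ┃       ┃│ 12 │
   ┃..................♣............... ┃       ┃└────┴
   ┃..#............................... ┃       ┃Moves:
   ┃.................................. ┃       ┃      


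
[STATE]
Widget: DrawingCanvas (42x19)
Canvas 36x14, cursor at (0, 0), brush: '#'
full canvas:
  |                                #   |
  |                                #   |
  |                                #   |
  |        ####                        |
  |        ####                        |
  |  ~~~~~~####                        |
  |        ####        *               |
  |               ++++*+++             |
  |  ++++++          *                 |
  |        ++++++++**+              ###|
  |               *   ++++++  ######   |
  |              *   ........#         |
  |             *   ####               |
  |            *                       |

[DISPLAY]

+                               #         
                                #         
                                #         
        ####                              
        ####                              
  ~~~~~~####                              
        ####        *                     
               ++++*+++                   
  ++++++          *                       
        ++++++++**+              ###      
               *   ++++++  ######         
              *   ........#               
             *   ####                     
            *                             
                                          
                                          
                                          
                                          
                                          


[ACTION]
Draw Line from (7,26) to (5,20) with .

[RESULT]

+                               #         
                                #         
                                #         
        ####                              
        ####                              
  ~~~~~~####        ..                    
        ####        * ...                 
               ++++*+++  ..               
  ++++++          *                       
        ++++++++**+              ###      
               *   ++++++  ######         
              *   ........#               
             *   ####                     
            *                             
                                          
                                          
                                          
                                          
                                          


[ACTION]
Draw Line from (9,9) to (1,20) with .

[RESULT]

+                               #         
                    .           #         
                  ..            #         
        ####     .                        
        ####    .                         
  ~~~~~~####  ..    ..                    
        #### .      * ...                 
            .  ++++*+++  ..               
  ++++++  ..      *                       
        +.++++++**+              ###      
               *   ++++++  ######         
              *   ........#               
             *   ####                     
            *                             
                                          
                                          
                                          
                                          
                                          


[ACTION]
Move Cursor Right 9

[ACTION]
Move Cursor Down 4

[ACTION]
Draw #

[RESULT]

                                #         
                    .           #         
                  ..            #         
        ####     .                        
        ####    .                         
  ~~~~~~####  ..    ..                    
        #### .      * ...                 
            .  ++++*+++  ..               
  ++++++  ..      *                       
        +.++++++**+              ###      
               *   ++++++  ######         
              *   ........#               
             *   ####                     
            *                             
                                          
                                          
                                          
                                          
                                          


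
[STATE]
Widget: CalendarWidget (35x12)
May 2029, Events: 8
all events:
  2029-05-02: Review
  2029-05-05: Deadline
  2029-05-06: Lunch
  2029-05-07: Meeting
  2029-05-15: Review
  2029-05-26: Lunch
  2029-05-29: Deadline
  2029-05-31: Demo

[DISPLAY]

              May 2029             
Mo Tu We Th Fr Sa Su               
    1  2*  3  4  5*  6*            
 7*  8  9 10 11 12 13              
14 15* 16 17 18 19 20              
21 22 23 24 25 26* 27              
28 29* 30 31*                      
                                   
                                   
                                   
                                   
                                   


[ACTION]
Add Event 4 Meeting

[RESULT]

              May 2029             
Mo Tu We Th Fr Sa Su               
    1  2*  3  4*  5*  6*           
 7*  8  9 10 11 12 13              
14 15* 16 17 18 19 20              
21 22 23 24 25 26* 27              
28 29* 30 31*                      
                                   
                                   
                                   
                                   
                                   


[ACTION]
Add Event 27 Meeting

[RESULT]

              May 2029             
Mo Tu We Th Fr Sa Su               
    1  2*  3  4*  5*  6*           
 7*  8  9 10 11 12 13              
14 15* 16 17 18 19 20              
21 22 23 24 25 26* 27*             
28 29* 30 31*                      
                                   
                                   
                                   
                                   
                                   


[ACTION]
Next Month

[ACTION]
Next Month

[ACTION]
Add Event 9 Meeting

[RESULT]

             July 2029             
Mo Tu We Th Fr Sa Su               
                   1               
 2  3  4  5  6  7  8               
 9* 10 11 12 13 14 15              
16 17 18 19 20 21 22               
23 24 25 26 27 28 29               
30 31                              
                                   
                                   
                                   
                                   


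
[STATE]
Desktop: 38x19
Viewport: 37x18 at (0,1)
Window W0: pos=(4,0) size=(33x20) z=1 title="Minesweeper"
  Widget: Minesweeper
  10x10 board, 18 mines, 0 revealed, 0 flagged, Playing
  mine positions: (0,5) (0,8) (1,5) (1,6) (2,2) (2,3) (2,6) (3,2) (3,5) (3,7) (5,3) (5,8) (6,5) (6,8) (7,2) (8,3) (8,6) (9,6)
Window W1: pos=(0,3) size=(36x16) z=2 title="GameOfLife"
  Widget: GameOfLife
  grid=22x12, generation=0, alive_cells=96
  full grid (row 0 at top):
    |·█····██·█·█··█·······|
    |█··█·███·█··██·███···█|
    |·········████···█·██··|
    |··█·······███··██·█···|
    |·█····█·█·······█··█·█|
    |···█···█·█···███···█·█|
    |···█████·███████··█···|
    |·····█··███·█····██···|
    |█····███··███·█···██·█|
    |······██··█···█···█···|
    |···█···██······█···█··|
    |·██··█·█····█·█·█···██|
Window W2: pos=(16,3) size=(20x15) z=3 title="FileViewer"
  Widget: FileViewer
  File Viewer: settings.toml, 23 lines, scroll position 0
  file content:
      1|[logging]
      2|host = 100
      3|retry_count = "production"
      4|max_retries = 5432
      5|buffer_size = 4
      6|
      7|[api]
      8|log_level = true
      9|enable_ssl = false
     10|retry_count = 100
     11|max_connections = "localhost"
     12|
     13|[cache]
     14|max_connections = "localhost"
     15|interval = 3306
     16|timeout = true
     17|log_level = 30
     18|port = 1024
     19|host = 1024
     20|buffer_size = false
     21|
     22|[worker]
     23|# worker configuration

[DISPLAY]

    ┃ Minesweeper                   ┃
    ┠───────────────────────────────┨
┏━━━━━━━━━━━━━━━┏━━━━━━━━━━━━━━━━━━┓┃
┃ GameOfLife    ┃ FileViewer       ┃┃
┠───────────────┠──────────────────┨┃
┃Gen: 0         ┃[logging]        ▲┃┃
┃·█····██·█·█··█┃host = 100       █┃┃
┃█··█·███·█··██·┃retry_count = "pr░┃┃
┃·········████··┃max_retries = 543░┃┃
┃··█·······███··┃buffer_size = 4  ░┃┃
┃·█····█·█······┃                 ░┃┃
┃···█···█·█···██┃[api]            ░┃┃
┃···█████·██████┃log_level = true ░┃┃
┃·····█··███·█··┃enable_ssl = fals░┃┃
┃█····███··███·█┃retry_count = 100░┃┃
┃······██··█···█┃max_connections =▼┃┃
┃···█···██······┗━━━━━━━━━━━━━━━━━━┛┃
┗━━━━━━━━━━━━━━━━━━━━━━━━━━━━━━━━━━┛┃


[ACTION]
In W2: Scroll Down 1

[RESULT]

    ┃ Minesweeper                   ┃
    ┠───────────────────────────────┨
┏━━━━━━━━━━━━━━━┏━━━━━━━━━━━━━━━━━━┓┃
┃ GameOfLife    ┃ FileViewer       ┃┃
┠───────────────┠──────────────────┨┃
┃Gen: 0         ┃host = 100       ▲┃┃
┃·█····██·█·█··█┃retry_count = "pr█┃┃
┃█··█·███·█··██·┃max_retries = 543░┃┃
┃·········████··┃buffer_size = 4  ░┃┃
┃··█·······███··┃                 ░┃┃
┃·█····█·█······┃[api]            ░┃┃
┃···█···█·█···██┃log_level = true ░┃┃
┃···█████·██████┃enable_ssl = fals░┃┃
┃·····█··███·█··┃retry_count = 100░┃┃
┃█····███··███·█┃max_connections =░┃┃
┃······██··█···█┃                 ▼┃┃
┃···█···██······┗━━━━━━━━━━━━━━━━━━┛┃
┗━━━━━━━━━━━━━━━━━━━━━━━━━━━━━━━━━━┛┃


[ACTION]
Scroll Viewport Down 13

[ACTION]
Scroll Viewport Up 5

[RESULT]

    ┏━━━━━━━━━━━━━━━━━━━━━━━━━━━━━━━┓
    ┃ Minesweeper                   ┃
    ┠───────────────────────────────┨
┏━━━━━━━━━━━━━━━┏━━━━━━━━━━━━━━━━━━┓┃
┃ GameOfLife    ┃ FileViewer       ┃┃
┠───────────────┠──────────────────┨┃
┃Gen: 0         ┃host = 100       ▲┃┃
┃·█····██·█·█··█┃retry_count = "pr█┃┃
┃█··█·███·█··██·┃max_retries = 543░┃┃
┃·········████··┃buffer_size = 4  ░┃┃
┃··█·······███··┃                 ░┃┃
┃·█····█·█······┃[api]            ░┃┃
┃···█···█·█···██┃log_level = true ░┃┃
┃···█████·██████┃enable_ssl = fals░┃┃
┃·····█··███·█··┃retry_count = 100░┃┃
┃█····███··███·█┃max_connections =░┃┃
┃······██··█···█┃                 ▼┃┃
┃···█···██······┗━━━━━━━━━━━━━━━━━━┛┃


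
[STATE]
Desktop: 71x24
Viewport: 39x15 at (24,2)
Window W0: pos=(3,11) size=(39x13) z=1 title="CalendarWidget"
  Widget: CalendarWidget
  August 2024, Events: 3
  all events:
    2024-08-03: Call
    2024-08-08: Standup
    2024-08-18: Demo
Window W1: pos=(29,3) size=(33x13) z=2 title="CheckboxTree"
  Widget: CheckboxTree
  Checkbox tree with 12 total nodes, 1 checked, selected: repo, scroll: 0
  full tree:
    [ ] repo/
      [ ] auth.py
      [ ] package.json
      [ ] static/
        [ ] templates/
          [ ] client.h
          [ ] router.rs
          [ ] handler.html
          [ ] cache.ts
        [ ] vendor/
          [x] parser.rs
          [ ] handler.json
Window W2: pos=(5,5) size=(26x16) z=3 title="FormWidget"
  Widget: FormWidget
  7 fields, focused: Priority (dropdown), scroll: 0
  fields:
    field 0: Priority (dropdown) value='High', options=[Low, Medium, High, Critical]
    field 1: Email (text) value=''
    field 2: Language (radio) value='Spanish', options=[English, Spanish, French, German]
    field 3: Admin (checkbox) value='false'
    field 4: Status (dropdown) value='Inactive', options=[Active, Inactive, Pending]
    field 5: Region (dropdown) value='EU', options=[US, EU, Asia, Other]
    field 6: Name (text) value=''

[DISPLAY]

                                       
     ┏━━━━━━━━━━━━━━━━━━━━━━━━━━━━━━━┓ 
     ┃ CheckboxTree                  ┃ 
━━━━━━┓──────────────────────────────┨ 
      ┃[-] repo/                     ┃ 
──────┨  [ ] auth.py                 ┃ 
h   ▼]┃  [ ] package.json            ┃ 
     ]┃  [-] static/                 ┃ 
Englis┃    [ ] templates/            ┃ 
      ┃      [ ] client.h            ┃ 
ctiv▼]┃      [ ] router.rs           ┃ 
    ▼]┃      [ ] handler.html        ┃ 
     ]┃      [ ] cache.ts            ┃ 
      ┃━━━━━━━━━━━━━━━━━━━━━━━━━━━━━━┛ 
      ┃          ┃                     


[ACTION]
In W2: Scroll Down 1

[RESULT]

                                       
     ┏━━━━━━━━━━━━━━━━━━━━━━━━━━━━━━━┓ 
     ┃ CheckboxTree                  ┃ 
━━━━━━┓──────────────────────────────┨ 
      ┃[-] repo/                     ┃ 
──────┨  [ ] auth.py                 ┃ 
     ]┃  [ ] package.json            ┃ 
Englis┃  [-] static/                 ┃ 
      ┃    [ ] templates/            ┃ 
ctiv▼]┃      [ ] client.h            ┃ 
    ▼]┃      [ ] router.rs           ┃ 
     ]┃      [ ] handler.html        ┃ 
      ┃      [ ] cache.ts            ┃ 
      ┃━━━━━━━━━━━━━━━━━━━━━━━━━━━━━━┛ 
      ┃          ┃                     


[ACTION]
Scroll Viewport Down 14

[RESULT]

Englis┃  [-] static/                 ┃ 
      ┃    [ ] templates/            ┃ 
ctiv▼]┃      [ ] client.h            ┃ 
    ▼]┃      [ ] router.rs           ┃ 
     ]┃      [ ] handler.html        ┃ 
      ┃      [ ] cache.ts            ┃ 
      ┃━━━━━━━━━━━━━━━━━━━━━━━━━━━━━━┛ 
      ┃          ┃                     
      ┃          ┃                     
      ┃          ┃                     
      ┃          ┃                     
━━━━━━┛          ┃                     
                 ┃                     
                 ┃                     
━━━━━━━━━━━━━━━━━┛                     


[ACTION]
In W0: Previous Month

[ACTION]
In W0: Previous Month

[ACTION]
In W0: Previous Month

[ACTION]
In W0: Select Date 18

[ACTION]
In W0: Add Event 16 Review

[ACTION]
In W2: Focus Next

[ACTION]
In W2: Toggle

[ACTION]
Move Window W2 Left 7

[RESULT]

s┃   ┃   [-] static/                 ┃ 
 ┃   ┃     [ ] templates/            ┃ 
]┃━━━┃       [ ] client.h            ┃ 
]┃   ┃       [ ] router.rs           ┃ 
]┃───┃       [ ] handler.html        ┃ 
 ┃4  ┃       [ ] cache.ts            ┃ 
 ┃   ┗━━━━━━━━━━━━━━━━━━━━━━━━━━━━━━━┛ 
 ┃               ┃                     
 ┃               ┃                     
 ┃9              ┃                     
 ┃               ┃                     
━┛               ┃                     
                 ┃                     
                 ┃                     
━━━━━━━━━━━━━━━━━┛                     


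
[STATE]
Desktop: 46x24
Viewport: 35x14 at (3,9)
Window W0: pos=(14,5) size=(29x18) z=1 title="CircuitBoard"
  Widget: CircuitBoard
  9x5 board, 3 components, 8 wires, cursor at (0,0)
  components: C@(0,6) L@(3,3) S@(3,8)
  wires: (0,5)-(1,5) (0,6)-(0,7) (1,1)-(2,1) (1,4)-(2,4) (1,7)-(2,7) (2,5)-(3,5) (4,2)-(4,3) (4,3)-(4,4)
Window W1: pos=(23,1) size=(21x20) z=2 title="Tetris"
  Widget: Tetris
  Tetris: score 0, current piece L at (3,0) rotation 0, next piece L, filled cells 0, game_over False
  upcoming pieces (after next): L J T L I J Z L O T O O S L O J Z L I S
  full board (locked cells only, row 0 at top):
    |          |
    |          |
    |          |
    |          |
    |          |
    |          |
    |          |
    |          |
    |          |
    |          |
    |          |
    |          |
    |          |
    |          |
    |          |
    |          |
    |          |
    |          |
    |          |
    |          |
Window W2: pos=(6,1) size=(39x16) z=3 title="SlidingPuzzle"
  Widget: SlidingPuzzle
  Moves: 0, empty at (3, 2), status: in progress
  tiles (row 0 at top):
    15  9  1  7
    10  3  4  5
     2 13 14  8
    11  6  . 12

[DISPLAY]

   ┃│  2 │ 13 │ 14 │  8 │          
   ┃├────┼────┼────┼────┤          
   ┃│ 11 │  6 │    │ 12 │          
   ┃└────┴────┴────┴────┘          
   ┃Moves: 0                       
   ┃                               
   ┃                               
   ┗━━━━━━━━━━━━━━━━━━━━━━━━━━━━━━━
           ┃4       ┃          │   
           ┃Cursor: ┃          │   
           ┃        ┃          │   
           ┃        ┗━━━━━━━━━━━━━━
           ┃                       
           ┗━━━━━━━━━━━━━━━━━━━━━━━


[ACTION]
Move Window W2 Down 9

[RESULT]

   ┃ SlidingPuzzle                 
   ┠───────────────────────────────
   ┃┌────┬────┬────┬────┐          
   ┃│ 15 │  9 │  1 │  7 │          
   ┃├────┼────┼────┼────┤          
   ┃│ 10 │  3 │  4 │  5 │          
   ┃├────┼────┼────┼────┤          
   ┃│  2 │ 13 │ 14 │  8 │          
   ┃├────┼────┼────┼────┤          
   ┃│ 11 │  6 │    │ 12 │          
   ┃└────┴────┴────┴────┘          
   ┃Moves: 0                       
   ┃                               
   ┃                               


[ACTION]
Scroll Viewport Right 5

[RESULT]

SlidingPuzzle                      
───────────────────────────────────
────┬────┬────┬────┐               
 15 │  9 │  1 │  7 │               
────┼────┼────┼────┤               
 10 │  3 │  4 │  5 │               
────┼────┼────┼────┤               
  2 │ 13 │ 14 │  8 │               
────┼────┼────┼────┤               
 11 │  6 │    │ 12 │               
────┴────┴────┴────┘               
oves: 0                            
                                   
                                   


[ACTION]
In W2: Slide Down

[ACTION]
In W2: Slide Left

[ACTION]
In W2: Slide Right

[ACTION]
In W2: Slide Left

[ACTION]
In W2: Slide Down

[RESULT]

SlidingPuzzle                      
───────────────────────────────────
────┬────┬────┬────┐               
 15 │  9 │  1 │  7 │               
────┼────┼────┼────┤               
 10 │  3 │  4 │    │               
────┼────┼────┼────┤               
  2 │ 13 │  8 │  5 │               
────┼────┼────┼────┤               
 11 │  6 │ 14 │ 12 │               
────┴────┴────┴────┘               
oves: 5                            
                                   
                                   


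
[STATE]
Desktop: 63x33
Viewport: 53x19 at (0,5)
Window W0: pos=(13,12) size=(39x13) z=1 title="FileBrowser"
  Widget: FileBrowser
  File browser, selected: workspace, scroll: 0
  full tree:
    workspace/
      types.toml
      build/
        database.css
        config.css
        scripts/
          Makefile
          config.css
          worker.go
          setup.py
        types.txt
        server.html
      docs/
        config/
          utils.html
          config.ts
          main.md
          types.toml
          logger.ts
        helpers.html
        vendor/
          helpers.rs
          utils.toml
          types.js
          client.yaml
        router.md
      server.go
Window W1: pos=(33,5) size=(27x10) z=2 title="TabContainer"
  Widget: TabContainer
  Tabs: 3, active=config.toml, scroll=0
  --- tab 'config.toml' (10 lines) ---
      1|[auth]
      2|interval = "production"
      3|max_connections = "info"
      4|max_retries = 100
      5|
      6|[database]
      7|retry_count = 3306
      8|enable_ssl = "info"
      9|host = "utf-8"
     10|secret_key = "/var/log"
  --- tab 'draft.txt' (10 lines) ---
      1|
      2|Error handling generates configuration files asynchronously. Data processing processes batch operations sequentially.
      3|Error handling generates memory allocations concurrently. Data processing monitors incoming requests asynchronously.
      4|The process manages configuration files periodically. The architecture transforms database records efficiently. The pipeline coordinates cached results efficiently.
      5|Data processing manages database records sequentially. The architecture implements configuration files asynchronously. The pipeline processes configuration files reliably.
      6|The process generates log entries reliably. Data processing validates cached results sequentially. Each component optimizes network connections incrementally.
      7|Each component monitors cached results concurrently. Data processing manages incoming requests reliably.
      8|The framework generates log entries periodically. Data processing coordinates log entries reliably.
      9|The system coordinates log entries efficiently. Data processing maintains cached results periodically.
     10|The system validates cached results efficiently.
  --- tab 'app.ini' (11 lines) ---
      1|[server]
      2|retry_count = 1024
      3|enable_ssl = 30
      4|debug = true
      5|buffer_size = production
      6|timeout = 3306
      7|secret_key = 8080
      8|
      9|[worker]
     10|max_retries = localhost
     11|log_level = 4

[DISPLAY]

                                 ┏━━━━━━━━━━━━━━━━━━━
                                 ┃ TabContainer      
                                 ┠───────────────────
                                 ┃[config.toml]│ draf
                                 ┃───────────────────
                                 ┃[auth]             
                                 ┃interval = "product
             ┏━━━━━━━━━━━━━━━━━━━┃max_connections = "
             ┃ FileBrowser       ┃max_retries = 100  
             ┠───────────────────┗━━━━━━━━━━━━━━━━━━━
             ┃> [-] workspace/                     ┃ 
             ┃    types.toml                       ┃ 
             ┃    [+] build/                       ┃ 
             ┃    [+] docs/                        ┃ 
             ┃    server.go                        ┃ 
             ┃                                     ┃ 
             ┃                                     ┃ 
             ┃                                     ┃ 
             ┃                                     ┃ 


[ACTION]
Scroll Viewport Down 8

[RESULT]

             ┃ FileBrowser       ┃max_retries = 100  
             ┠───────────────────┗━━━━━━━━━━━━━━━━━━━
             ┃> [-] workspace/                     ┃ 
             ┃    types.toml                       ┃ 
             ┃    [+] build/                       ┃ 
             ┃    [+] docs/                        ┃ 
             ┃    server.go                        ┃ 
             ┃                                     ┃ 
             ┃                                     ┃ 
             ┃                                     ┃ 
             ┃                                     ┃ 
             ┗━━━━━━━━━━━━━━━━━━━━━━━━━━━━━━━━━━━━━┛ 
                                                     
                                                     
                                                     
                                                     
                                                     
                                                     
                                                     


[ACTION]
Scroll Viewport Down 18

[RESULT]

             ┠───────────────────┗━━━━━━━━━━━━━━━━━━━
             ┃> [-] workspace/                     ┃ 
             ┃    types.toml                       ┃ 
             ┃    [+] build/                       ┃ 
             ┃    [+] docs/                        ┃ 
             ┃    server.go                        ┃ 
             ┃                                     ┃ 
             ┃                                     ┃ 
             ┃                                     ┃ 
             ┃                                     ┃ 
             ┗━━━━━━━━━━━━━━━━━━━━━━━━━━━━━━━━━━━━━┛ 
                                                     
                                                     
                                                     
                                                     
                                                     
                                                     
                                                     
                                                     


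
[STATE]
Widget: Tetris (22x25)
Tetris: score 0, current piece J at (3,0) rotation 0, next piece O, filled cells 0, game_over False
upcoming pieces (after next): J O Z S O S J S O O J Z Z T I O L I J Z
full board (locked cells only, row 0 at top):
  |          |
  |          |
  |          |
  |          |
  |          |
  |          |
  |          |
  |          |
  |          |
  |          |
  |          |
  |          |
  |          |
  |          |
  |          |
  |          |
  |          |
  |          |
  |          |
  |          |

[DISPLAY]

   █      │Next:      
   ███    │▓▓         
          │▓▓         
          │           
          │           
          │           
          │Score:     
          │0          
          │           
          │           
          │           
          │           
          │           
          │           
          │           
          │           
          │           
          │           
          │           
          │           
          │           
          │           
          │           
          │           
          │           


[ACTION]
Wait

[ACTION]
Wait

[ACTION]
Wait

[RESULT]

          │Next:      
          │▓▓         
          │▓▓         
   █      │           
   ███    │           
          │           
          │Score:     
          │0          
          │           
          │           
          │           
          │           
          │           
          │           
          │           
          │           
          │           
          │           
          │           
          │           
          │           
          │           
          │           
          │           
          │           


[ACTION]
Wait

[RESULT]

          │Next:      
          │▓▓         
          │▓▓         
          │           
   █      │           
   ███    │           
          │Score:     
          │0          
          │           
          │           
          │           
          │           
          │           
          │           
          │           
          │           
          │           
          │           
          │           
          │           
          │           
          │           
          │           
          │           
          │           


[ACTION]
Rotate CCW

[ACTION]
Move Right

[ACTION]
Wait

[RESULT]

          │Next:      
          │▓▓         
          │▓▓         
          │           
          │           
     █    │           
     █    │Score:     
    ██    │0          
          │           
          │           
          │           
          │           
          │           
          │           
          │           
          │           
          │           
          │           
          │           
          │           
          │           
          │           
          │           
          │           
          │           


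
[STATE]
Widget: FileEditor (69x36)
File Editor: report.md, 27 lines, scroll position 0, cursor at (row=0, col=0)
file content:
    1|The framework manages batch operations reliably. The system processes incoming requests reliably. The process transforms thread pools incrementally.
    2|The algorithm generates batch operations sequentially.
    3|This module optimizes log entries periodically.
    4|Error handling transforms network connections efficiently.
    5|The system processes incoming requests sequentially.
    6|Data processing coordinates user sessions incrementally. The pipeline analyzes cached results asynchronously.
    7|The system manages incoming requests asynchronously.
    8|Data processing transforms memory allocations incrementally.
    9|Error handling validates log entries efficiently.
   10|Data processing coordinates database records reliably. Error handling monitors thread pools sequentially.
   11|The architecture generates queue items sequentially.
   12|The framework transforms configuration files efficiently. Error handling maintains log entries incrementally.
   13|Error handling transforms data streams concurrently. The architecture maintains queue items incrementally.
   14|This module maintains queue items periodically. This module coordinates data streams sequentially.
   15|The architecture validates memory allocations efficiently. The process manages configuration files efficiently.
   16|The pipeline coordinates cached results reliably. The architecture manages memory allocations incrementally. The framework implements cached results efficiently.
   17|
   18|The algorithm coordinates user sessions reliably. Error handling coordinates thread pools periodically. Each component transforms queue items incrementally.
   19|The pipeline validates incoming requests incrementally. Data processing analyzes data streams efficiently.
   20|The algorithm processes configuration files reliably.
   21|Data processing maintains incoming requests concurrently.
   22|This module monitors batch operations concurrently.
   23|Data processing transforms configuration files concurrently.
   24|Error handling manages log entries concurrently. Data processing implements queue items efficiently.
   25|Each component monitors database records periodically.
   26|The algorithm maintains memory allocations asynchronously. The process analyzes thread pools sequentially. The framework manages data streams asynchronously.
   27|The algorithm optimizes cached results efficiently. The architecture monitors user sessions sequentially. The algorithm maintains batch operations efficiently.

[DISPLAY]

█he framework manages batch operations reliably. The system processe▲
The algorithm generates batch operations sequentially.              █
This module optimizes log entries periodically.                     ░
Error handling transforms network connections efficiently.          ░
The system processes incoming requests sequentially.                ░
Data processing coordinates user sessions incrementally. The pipelin░
The system manages incoming requests asynchronously.                ░
Data processing transforms memory allocations incrementally.        ░
Error handling validates log entries efficiently.                   ░
Data processing coordinates database records reliably. Error handlin░
The architecture generates queue items sequentially.                ░
The framework transforms configuration files efficiently. Error hand░
Error handling transforms data streams concurrently. The architectur░
This module maintains queue items periodically. This module coordina░
The architecture validates memory allocations efficiently. The proce░
The pipeline coordinates cached results reliably. The architecture m░
                                                                    ░
The algorithm coordinates user sessions reliably. Error handling coo░
The pipeline validates incoming requests incrementally. Data process░
The algorithm processes configuration files reliably.               ░
Data processing maintains incoming requests concurrently.           ░
This module monitors batch operations concurrently.                 ░
Data processing transforms configuration files concurrently.        ░
Error handling manages log entries concurrently. Data processing imp░
Each component monitors database records periodically.              ░
The algorithm maintains memory allocations asynchronously. The proce░
The algorithm optimizes cached results efficiently. The architecture░
                                                                    ░
                                                                    ░
                                                                    ░
                                                                    ░
                                                                    ░
                                                                    ░
                                                                    ░
                                                                    ░
                                                                    ▼


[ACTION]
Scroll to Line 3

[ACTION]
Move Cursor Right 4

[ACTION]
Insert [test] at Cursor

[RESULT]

The test█ramework manages batch operations reliably. The system proc▲
The algorithm generates batch operations sequentially.              █
This module optimizes log entries periodically.                     ░
Error handling transforms network connections efficiently.          ░
The system processes incoming requests sequentially.                ░
Data processing coordinates user sessions incrementally. The pipelin░
The system manages incoming requests asynchronously.                ░
Data processing transforms memory allocations incrementally.        ░
Error handling validates log entries efficiently.                   ░
Data processing coordinates database records reliably. Error handlin░
The architecture generates queue items sequentially.                ░
The framework transforms configuration files efficiently. Error hand░
Error handling transforms data streams concurrently. The architectur░
This module maintains queue items periodically. This module coordina░
The architecture validates memory allocations efficiently. The proce░
The pipeline coordinates cached results reliably. The architecture m░
                                                                    ░
The algorithm coordinates user sessions reliably. Error handling coo░
The pipeline validates incoming requests incrementally. Data process░
The algorithm processes configuration files reliably.               ░
Data processing maintains incoming requests concurrently.           ░
This module monitors batch operations concurrently.                 ░
Data processing transforms configuration files concurrently.        ░
Error handling manages log entries concurrently. Data processing imp░
Each component monitors database records periodically.              ░
The algorithm maintains memory allocations asynchronously. The proce░
The algorithm optimizes cached results efficiently. The architecture░
                                                                    ░
                                                                    ░
                                                                    ░
                                                                    ░
                                                                    ░
                                                                    ░
                                                                    ░
                                                                    ░
                                                                    ▼
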